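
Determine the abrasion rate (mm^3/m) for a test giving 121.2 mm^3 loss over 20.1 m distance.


Rate = volume_loss / distance
= 121.2 / 20.1
= 6.03 mm^3/m

6.03 mm^3/m


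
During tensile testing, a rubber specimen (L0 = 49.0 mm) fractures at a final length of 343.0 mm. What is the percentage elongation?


Elongation = (Lf - L0) / L0 * 100
= (343.0 - 49.0) / 49.0 * 100
= 294.0 / 49.0 * 100
= 600.0%

600.0%


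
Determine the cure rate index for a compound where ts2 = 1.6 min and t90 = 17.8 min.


CRI = 100 / (t90 - ts2)
= 100 / (17.8 - 1.6)
= 100 / 16.2
= 6.17 min^-1

6.17 min^-1


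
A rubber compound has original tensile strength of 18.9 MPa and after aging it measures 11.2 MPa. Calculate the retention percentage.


Retention = aged / original * 100
= 11.2 / 18.9 * 100
= 59.3%

59.3%


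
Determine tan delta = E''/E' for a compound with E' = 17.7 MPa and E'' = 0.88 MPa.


tan delta = E'' / E'
= 0.88 / 17.7
= 0.0497

tan delta = 0.0497


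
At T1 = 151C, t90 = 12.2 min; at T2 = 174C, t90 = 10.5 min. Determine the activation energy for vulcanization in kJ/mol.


T1 = 424.15 K, T2 = 447.15 K
1/T1 - 1/T2 = 1.2127e-04
ln(t1/t2) = ln(12.2/10.5) = 0.1501
Ea = 8.314 * 0.1501 / 1.2127e-04 = 10287.7841 J/mol
Ea = 10.29 kJ/mol

10.29 kJ/mol


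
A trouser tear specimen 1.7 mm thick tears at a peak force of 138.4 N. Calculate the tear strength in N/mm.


Tear strength = force / thickness
= 138.4 / 1.7
= 81.41 N/mm

81.41 N/mm


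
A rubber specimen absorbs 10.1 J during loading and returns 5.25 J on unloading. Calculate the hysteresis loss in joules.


Hysteresis loss = loading - unloading
= 10.1 - 5.25
= 4.85 J

4.85 J


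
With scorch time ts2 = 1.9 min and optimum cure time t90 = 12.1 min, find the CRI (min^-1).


CRI = 100 / (t90 - ts2)
= 100 / (12.1 - 1.9)
= 100 / 10.2
= 9.8 min^-1

9.8 min^-1


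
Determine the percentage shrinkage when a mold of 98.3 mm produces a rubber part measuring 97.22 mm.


Shrinkage = (mold - part) / mold * 100
= (98.3 - 97.22) / 98.3 * 100
= 1.08 / 98.3 * 100
= 1.1%

1.1%


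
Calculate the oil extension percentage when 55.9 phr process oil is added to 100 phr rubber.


Oil % = oil / (100 + oil) * 100
= 55.9 / (100 + 55.9) * 100
= 55.9 / 155.9 * 100
= 35.86%

35.86%


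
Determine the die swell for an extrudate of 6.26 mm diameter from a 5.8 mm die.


Die swell ratio = D_extrudate / D_die
= 6.26 / 5.8
= 1.079

Die swell = 1.079


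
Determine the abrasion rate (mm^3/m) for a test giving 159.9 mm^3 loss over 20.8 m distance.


Rate = volume_loss / distance
= 159.9 / 20.8
= 7.688 mm^3/m

7.688 mm^3/m


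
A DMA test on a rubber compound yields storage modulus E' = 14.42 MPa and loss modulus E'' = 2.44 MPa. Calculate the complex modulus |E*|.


|E*| = sqrt(E'^2 + E''^2)
= sqrt(14.42^2 + 2.44^2)
= sqrt(207.9364 + 5.9536)
= 14.625 MPa

14.625 MPa


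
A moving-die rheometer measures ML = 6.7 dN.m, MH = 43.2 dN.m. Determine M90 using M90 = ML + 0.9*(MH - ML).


M90 = ML + 0.9 * (MH - ML)
M90 = 6.7 + 0.9 * (43.2 - 6.7)
M90 = 6.7 + 0.9 * 36.5
M90 = 39.55 dN.m

39.55 dN.m


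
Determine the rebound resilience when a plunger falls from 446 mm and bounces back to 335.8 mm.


Resilience = h_rebound / h_drop * 100
= 335.8 / 446 * 100
= 75.3%

75.3%


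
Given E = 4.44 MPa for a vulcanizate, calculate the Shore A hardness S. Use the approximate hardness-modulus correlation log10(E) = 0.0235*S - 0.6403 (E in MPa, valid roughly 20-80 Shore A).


log10(E) = 0.0235*S - 0.6403  =>  S = (log10(E) + 0.6403) / 0.0235
log10(4.44) = 0.647383
S = (0.647383 + 0.6403) / 0.0235 = 1.287683 / 0.0235
S = 54.8

Shore A = 54.8


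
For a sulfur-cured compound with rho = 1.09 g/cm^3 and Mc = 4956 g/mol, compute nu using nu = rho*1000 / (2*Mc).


nu = rho * 1000 / (2 * Mc)
nu = 1.09 * 1000 / (2 * 4956)
nu = 1090.0 / 9912
nu = 0.1100 mol/L

0.1100 mol/L


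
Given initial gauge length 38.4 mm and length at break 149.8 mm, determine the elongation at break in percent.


Elongation = (Lf - L0) / L0 * 100
= (149.8 - 38.4) / 38.4 * 100
= 111.4 / 38.4 * 100
= 290.1%

290.1%


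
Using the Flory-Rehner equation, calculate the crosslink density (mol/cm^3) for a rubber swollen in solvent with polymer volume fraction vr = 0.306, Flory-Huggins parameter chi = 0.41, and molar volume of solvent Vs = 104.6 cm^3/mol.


ln(1 - vr) = ln(1 - 0.306) = -0.3653
Numerator = -((-0.3653) + 0.306 + 0.41 * 0.306^2) = 0.0209
Denominator = 104.6 * (0.306^(1/3) - 0.306/2) = 54.4826
nu = 0.0209 / 54.4826 = 3.8347e-04 mol/cm^3

3.8347e-04 mol/cm^3


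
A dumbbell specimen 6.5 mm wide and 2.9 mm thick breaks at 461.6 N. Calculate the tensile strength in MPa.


Area = width * thickness = 6.5 * 2.9 = 18.85 mm^2
TS = force / area = 461.6 / 18.85 = 24.49 MPa

24.49 MPa


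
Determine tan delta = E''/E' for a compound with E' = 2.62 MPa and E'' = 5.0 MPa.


tan delta = E'' / E'
= 5.0 / 2.62
= 1.9084

tan delta = 1.9084


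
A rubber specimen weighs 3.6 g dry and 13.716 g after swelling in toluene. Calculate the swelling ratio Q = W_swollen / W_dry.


Q = W_swollen / W_dry
Q = 13.716 / 3.6
Q = 3.81

Q = 3.81


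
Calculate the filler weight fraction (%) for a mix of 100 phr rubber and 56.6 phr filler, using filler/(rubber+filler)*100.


Filler % = filler / (rubber + filler) * 100
= 56.6 / (100 + 56.6) * 100
= 56.6 / 156.6 * 100
= 36.14%

36.14%


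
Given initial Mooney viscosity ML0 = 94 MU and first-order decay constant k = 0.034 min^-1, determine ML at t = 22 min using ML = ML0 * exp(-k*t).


ML = ML0 * exp(-k * t)
ML = 94 * exp(-0.034 * 22)
ML = 94 * 0.4733
ML = 44.49 MU

44.49 MU


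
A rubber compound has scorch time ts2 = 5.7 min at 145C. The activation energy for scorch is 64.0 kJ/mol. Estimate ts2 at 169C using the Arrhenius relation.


Convert temperatures: T1 = 145 + 273.15 = 418.15 K, T2 = 169 + 273.15 = 442.15 K
ts2_new = 5.7 * exp(64000 / 8.314 * (1/442.15 - 1/418.15))
1/T2 - 1/T1 = -1.2981e-04
ts2_new = 2.1 min

2.1 min


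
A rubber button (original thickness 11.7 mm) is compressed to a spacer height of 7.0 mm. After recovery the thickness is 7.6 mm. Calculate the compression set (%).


CS = (t0 - recovered) / (t0 - ts) * 100
= (11.7 - 7.6) / (11.7 - 7.0) * 100
= 4.1 / 4.7 * 100
= 87.2%

87.2%


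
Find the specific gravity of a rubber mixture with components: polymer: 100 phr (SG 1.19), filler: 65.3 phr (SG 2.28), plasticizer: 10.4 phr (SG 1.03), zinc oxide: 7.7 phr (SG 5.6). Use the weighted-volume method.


Sum of weights = 183.4
Volume contributions:
  polymer: 100/1.19 = 84.0336
  filler: 65.3/2.28 = 28.6404
  plasticizer: 10.4/1.03 = 10.0971
  zinc oxide: 7.7/5.6 = 1.3750
Sum of volumes = 124.1461
SG = 183.4 / 124.1461 = 1.477

SG = 1.477


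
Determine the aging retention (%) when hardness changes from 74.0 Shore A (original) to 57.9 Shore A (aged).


Retention = aged / original * 100
= 57.9 / 74.0 * 100
= 78.2%

78.2%


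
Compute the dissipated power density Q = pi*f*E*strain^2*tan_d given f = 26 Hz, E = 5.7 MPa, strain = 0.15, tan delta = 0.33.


Q = pi * f * E * strain^2 * tan_d
= pi * 26 * 5.7 * 0.15^2 * 0.33
= pi * 26 * 5.7 * 0.0225 * 0.33
= 3.4570

Q = 3.4570


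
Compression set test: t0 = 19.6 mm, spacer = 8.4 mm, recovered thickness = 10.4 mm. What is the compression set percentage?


CS = (t0 - recovered) / (t0 - ts) * 100
= (19.6 - 10.4) / (19.6 - 8.4) * 100
= 9.2 / 11.2 * 100
= 82.1%

82.1%


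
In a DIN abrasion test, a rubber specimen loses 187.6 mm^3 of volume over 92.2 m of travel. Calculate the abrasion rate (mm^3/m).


Rate = volume_loss / distance
= 187.6 / 92.2
= 2.035 mm^3/m

2.035 mm^3/m


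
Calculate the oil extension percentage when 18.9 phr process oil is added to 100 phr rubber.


Oil % = oil / (100 + oil) * 100
= 18.9 / (100 + 18.9) * 100
= 18.9 / 118.9 * 100
= 15.9%

15.9%


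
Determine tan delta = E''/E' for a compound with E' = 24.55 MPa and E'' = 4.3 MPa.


tan delta = E'' / E'
= 4.3 / 24.55
= 0.1752

tan delta = 0.1752


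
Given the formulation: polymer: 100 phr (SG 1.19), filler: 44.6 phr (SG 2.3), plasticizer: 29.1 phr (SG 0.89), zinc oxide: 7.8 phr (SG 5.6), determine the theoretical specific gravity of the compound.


Sum of weights = 181.5
Volume contributions:
  polymer: 100/1.19 = 84.0336
  filler: 44.6/2.3 = 19.3913
  plasticizer: 29.1/0.89 = 32.6966
  zinc oxide: 7.8/5.6 = 1.3929
Sum of volumes = 137.5144
SG = 181.5 / 137.5144 = 1.32

SG = 1.32


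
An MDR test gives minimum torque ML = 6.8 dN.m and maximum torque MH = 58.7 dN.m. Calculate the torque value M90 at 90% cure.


M90 = ML + 0.9 * (MH - ML)
M90 = 6.8 + 0.9 * (58.7 - 6.8)
M90 = 6.8 + 0.9 * 51.9
M90 = 53.51 dN.m

53.51 dN.m


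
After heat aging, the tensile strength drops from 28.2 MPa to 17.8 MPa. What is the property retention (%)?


Retention = aged / original * 100
= 17.8 / 28.2 * 100
= 63.1%

63.1%


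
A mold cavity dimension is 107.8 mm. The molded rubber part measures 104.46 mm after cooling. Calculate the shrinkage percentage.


Shrinkage = (mold - part) / mold * 100
= (107.8 - 104.46) / 107.8 * 100
= 3.34 / 107.8 * 100
= 3.1%

3.1%


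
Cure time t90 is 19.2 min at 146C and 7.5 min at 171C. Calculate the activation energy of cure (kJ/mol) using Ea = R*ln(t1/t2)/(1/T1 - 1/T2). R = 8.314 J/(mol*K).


T1 = 419.15 K, T2 = 444.15 K
1/T1 - 1/T2 = 1.3429e-04
ln(t1/t2) = ln(19.2/7.5) = 0.9400
Ea = 8.314 * 0.9400 / 1.3429e-04 = 58196.9675 J/mol
Ea = 58.2 kJ/mol

58.2 kJ/mol


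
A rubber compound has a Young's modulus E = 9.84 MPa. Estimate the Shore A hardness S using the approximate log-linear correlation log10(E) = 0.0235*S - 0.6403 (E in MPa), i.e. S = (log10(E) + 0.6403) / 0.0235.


log10(E) = 0.0235*S - 0.6403  =>  S = (log10(E) + 0.6403) / 0.0235
log10(9.84) = 0.992995
S = (0.992995 + 0.6403) / 0.0235 = 1.633295 / 0.0235
S = 69.5

Shore A = 69.5


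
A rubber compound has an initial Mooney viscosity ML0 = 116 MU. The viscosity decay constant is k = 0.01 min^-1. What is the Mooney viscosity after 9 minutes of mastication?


ML = ML0 * exp(-k * t)
ML = 116 * exp(-0.01 * 9)
ML = 116 * 0.9139
ML = 106.02 MU

106.02 MU


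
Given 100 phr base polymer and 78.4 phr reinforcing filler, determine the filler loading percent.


Filler % = filler / (rubber + filler) * 100
= 78.4 / (100 + 78.4) * 100
= 78.4 / 178.4 * 100
= 43.95%

43.95%


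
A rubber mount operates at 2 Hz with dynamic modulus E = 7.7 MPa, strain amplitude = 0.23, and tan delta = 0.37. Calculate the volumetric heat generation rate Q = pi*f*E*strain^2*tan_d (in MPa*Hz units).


Q = pi * f * E * strain^2 * tan_d
= pi * 2 * 7.7 * 0.23^2 * 0.37
= pi * 2 * 7.7 * 0.0529 * 0.37
= 0.9470

Q = 0.9470


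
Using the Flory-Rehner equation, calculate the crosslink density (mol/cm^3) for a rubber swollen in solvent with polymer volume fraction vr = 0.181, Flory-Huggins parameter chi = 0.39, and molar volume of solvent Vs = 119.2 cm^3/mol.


ln(1 - vr) = ln(1 - 0.181) = -0.1997
Numerator = -((-0.1997) + 0.181 + 0.39 * 0.181^2) = 0.0059
Denominator = 119.2 * (0.181^(1/3) - 0.181/2) = 56.6397
nu = 0.0059 / 56.6397 = 1.0407e-04 mol/cm^3

1.0407e-04 mol/cm^3


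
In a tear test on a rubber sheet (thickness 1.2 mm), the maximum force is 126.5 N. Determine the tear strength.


Tear strength = force / thickness
= 126.5 / 1.2
= 105.42 N/mm

105.42 N/mm


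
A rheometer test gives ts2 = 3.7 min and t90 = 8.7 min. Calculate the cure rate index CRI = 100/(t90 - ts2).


CRI = 100 / (t90 - ts2)
= 100 / (8.7 - 3.7)
= 100 / 5.0
= 20.0 min^-1

20.0 min^-1


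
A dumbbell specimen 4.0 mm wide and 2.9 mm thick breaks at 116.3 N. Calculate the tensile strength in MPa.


Area = width * thickness = 4.0 * 2.9 = 11.6 mm^2
TS = force / area = 116.3 / 11.6 = 10.03 MPa

10.03 MPa


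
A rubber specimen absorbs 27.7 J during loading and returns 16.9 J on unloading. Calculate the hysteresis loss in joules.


Hysteresis loss = loading - unloading
= 27.7 - 16.9
= 10.8 J

10.8 J


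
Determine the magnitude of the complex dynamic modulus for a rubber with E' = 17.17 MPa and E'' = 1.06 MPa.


|E*| = sqrt(E'^2 + E''^2)
= sqrt(17.17^2 + 1.06^2)
= sqrt(294.8089 + 1.1236)
= 17.203 MPa

17.203 MPa


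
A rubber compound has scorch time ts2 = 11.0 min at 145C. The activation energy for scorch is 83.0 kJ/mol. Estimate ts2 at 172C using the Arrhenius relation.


Convert temperatures: T1 = 145 + 273.15 = 418.15 K, T2 = 172 + 273.15 = 445.15 K
ts2_new = 11.0 * exp(83000 / 8.314 * (1/445.15 - 1/418.15))
1/T2 - 1/T1 = -1.4505e-04
ts2_new = 2.59 min

2.59 min


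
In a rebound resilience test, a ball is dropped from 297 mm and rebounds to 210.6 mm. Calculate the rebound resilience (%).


Resilience = h_rebound / h_drop * 100
= 210.6 / 297 * 100
= 70.9%

70.9%


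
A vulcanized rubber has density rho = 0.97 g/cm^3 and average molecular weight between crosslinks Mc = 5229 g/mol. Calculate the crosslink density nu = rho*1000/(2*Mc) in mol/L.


nu = rho * 1000 / (2 * Mc)
nu = 0.97 * 1000 / (2 * 5229)
nu = 970.0 / 10458
nu = 0.0928 mol/L

0.0928 mol/L


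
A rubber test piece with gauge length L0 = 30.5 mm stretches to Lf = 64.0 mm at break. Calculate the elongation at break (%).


Elongation = (Lf - L0) / L0 * 100
= (64.0 - 30.5) / 30.5 * 100
= 33.5 / 30.5 * 100
= 109.8%

109.8%


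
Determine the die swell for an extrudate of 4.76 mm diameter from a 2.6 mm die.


Die swell ratio = D_extrudate / D_die
= 4.76 / 2.6
= 1.831

Die swell = 1.831


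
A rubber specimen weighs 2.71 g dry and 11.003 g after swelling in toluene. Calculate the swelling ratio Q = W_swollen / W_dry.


Q = W_swollen / W_dry
Q = 11.003 / 2.71
Q = 4.06

Q = 4.06


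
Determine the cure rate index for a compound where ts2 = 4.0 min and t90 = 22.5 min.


CRI = 100 / (t90 - ts2)
= 100 / (22.5 - 4.0)
= 100 / 18.5
= 5.41 min^-1

5.41 min^-1


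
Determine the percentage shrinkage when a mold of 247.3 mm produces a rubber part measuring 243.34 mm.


Shrinkage = (mold - part) / mold * 100
= (247.3 - 243.34) / 247.3 * 100
= 3.96 / 247.3 * 100
= 1.6%

1.6%


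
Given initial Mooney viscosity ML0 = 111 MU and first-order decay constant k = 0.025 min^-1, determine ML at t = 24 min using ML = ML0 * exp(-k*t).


ML = ML0 * exp(-k * t)
ML = 111 * exp(-0.025 * 24)
ML = 111 * 0.5488
ML = 60.92 MU

60.92 MU


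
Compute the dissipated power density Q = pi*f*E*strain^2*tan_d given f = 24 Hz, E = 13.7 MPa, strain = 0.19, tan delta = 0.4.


Q = pi * f * E * strain^2 * tan_d
= pi * 24 * 13.7 * 0.19^2 * 0.4
= pi * 24 * 13.7 * 0.0361 * 0.4
= 14.9159

Q = 14.9159


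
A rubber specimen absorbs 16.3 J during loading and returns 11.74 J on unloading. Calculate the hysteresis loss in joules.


Hysteresis loss = loading - unloading
= 16.3 - 11.74
= 4.56 J

4.56 J


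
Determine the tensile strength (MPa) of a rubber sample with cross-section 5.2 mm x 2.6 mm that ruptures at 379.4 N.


Area = width * thickness = 5.2 * 2.6 = 13.52 mm^2
TS = force / area = 379.4 / 13.52 = 28.06 MPa

28.06 MPa


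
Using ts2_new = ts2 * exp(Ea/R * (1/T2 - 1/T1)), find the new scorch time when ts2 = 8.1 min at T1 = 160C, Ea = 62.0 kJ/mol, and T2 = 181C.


Convert temperatures: T1 = 160 + 273.15 = 433.15 K, T2 = 181 + 273.15 = 454.15 K
ts2_new = 8.1 * exp(62000 / 8.314 * (1/454.15 - 1/433.15))
1/T2 - 1/T1 = -1.0675e-04
ts2_new = 3.65 min

3.65 min


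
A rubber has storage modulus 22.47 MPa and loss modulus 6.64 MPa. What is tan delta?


tan delta = E'' / E'
= 6.64 / 22.47
= 0.2955

tan delta = 0.2955


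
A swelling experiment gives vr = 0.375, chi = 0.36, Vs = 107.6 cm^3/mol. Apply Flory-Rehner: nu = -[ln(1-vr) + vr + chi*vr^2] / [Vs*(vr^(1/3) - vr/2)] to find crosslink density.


ln(1 - vr) = ln(1 - 0.375) = -0.4700
Numerator = -((-0.4700) + 0.375 + 0.36 * 0.375^2) = 0.0444
Denominator = 107.6 * (0.375^(1/3) - 0.375/2) = 57.4180
nu = 0.0444 / 57.4180 = 7.7290e-04 mol/cm^3

7.7290e-04 mol/cm^3


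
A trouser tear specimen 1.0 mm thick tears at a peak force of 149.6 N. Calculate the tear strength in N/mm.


Tear strength = force / thickness
= 149.6 / 1.0
= 149.6 N/mm

149.6 N/mm


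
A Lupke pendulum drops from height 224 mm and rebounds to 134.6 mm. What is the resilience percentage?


Resilience = h_rebound / h_drop * 100
= 134.6 / 224 * 100
= 60.1%

60.1%


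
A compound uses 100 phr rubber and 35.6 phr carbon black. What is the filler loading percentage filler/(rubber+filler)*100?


Filler % = filler / (rubber + filler) * 100
= 35.6 / (100 + 35.6) * 100
= 35.6 / 135.6 * 100
= 26.25%

26.25%


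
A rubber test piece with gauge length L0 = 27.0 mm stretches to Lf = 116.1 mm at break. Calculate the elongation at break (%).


Elongation = (Lf - L0) / L0 * 100
= (116.1 - 27.0) / 27.0 * 100
= 89.1 / 27.0 * 100
= 330.0%

330.0%


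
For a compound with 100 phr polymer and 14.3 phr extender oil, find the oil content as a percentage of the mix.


Oil % = oil / (100 + oil) * 100
= 14.3 / (100 + 14.3) * 100
= 14.3 / 114.3 * 100
= 12.51%

12.51%


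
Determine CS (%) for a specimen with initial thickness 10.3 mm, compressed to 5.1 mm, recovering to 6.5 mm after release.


CS = (t0 - recovered) / (t0 - ts) * 100
= (10.3 - 6.5) / (10.3 - 5.1) * 100
= 3.8 / 5.2 * 100
= 73.1%

73.1%


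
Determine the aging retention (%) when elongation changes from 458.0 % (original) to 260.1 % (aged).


Retention = aged / original * 100
= 260.1 / 458.0 * 100
= 56.8%

56.8%


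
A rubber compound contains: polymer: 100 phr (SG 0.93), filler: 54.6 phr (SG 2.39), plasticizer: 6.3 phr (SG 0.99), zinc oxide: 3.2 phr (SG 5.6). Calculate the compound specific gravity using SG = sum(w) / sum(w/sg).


Sum of weights = 164.1
Volume contributions:
  polymer: 100/0.93 = 107.5269
  filler: 54.6/2.39 = 22.8452
  plasticizer: 6.3/0.99 = 6.3636
  zinc oxide: 3.2/5.6 = 0.5714
Sum of volumes = 137.3071
SG = 164.1 / 137.3071 = 1.195

SG = 1.195


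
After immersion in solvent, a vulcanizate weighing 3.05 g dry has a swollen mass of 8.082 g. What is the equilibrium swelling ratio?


Q = W_swollen / W_dry
Q = 8.082 / 3.05
Q = 2.65

Q = 2.65


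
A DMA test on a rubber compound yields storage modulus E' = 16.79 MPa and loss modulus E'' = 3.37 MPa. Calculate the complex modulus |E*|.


|E*| = sqrt(E'^2 + E''^2)
= sqrt(16.79^2 + 3.37^2)
= sqrt(281.9041 + 11.3569)
= 17.125 MPa

17.125 MPa


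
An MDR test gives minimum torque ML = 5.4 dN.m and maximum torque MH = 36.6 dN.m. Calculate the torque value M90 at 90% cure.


M90 = ML + 0.9 * (MH - ML)
M90 = 5.4 + 0.9 * (36.6 - 5.4)
M90 = 5.4 + 0.9 * 31.2
M90 = 33.48 dN.m

33.48 dN.m


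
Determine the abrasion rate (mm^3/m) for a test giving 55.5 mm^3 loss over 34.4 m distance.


Rate = volume_loss / distance
= 55.5 / 34.4
= 1.613 mm^3/m

1.613 mm^3/m


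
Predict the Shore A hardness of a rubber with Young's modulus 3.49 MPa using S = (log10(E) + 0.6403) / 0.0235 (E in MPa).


log10(E) = 0.0235*S - 0.6403  =>  S = (log10(E) + 0.6403) / 0.0235
log10(3.49) = 0.542825
S = (0.542825 + 0.6403) / 0.0235 = 1.183125 / 0.0235
S = 50.3

Shore A = 50.3


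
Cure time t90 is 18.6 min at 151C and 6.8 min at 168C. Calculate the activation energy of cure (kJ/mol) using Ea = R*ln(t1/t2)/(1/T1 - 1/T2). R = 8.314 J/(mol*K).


T1 = 424.15 K, T2 = 441.15 K
1/T1 - 1/T2 = 9.0854e-05
ln(t1/t2) = ln(18.6/6.8) = 1.0062
Ea = 8.314 * 1.0062 / 9.0854e-05 = 92080.5672 J/mol
Ea = 92.08 kJ/mol

92.08 kJ/mol


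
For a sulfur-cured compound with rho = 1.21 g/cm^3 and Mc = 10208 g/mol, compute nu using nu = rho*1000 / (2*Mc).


nu = rho * 1000 / (2 * Mc)
nu = 1.21 * 1000 / (2 * 10208)
nu = 1210.0 / 20416
nu = 0.0593 mol/L

0.0593 mol/L


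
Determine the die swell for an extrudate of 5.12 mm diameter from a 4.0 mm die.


Die swell ratio = D_extrudate / D_die
= 5.12 / 4.0
= 1.28

Die swell = 1.28


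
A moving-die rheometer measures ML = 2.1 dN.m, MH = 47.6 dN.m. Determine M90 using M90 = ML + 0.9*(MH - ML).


M90 = ML + 0.9 * (MH - ML)
M90 = 2.1 + 0.9 * (47.6 - 2.1)
M90 = 2.1 + 0.9 * 45.5
M90 = 43.05 dN.m

43.05 dN.m


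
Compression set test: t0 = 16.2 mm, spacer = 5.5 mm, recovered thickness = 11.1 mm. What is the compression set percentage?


CS = (t0 - recovered) / (t0 - ts) * 100
= (16.2 - 11.1) / (16.2 - 5.5) * 100
= 5.1 / 10.7 * 100
= 47.7%

47.7%


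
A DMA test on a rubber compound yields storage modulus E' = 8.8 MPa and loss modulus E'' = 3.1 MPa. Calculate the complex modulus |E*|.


|E*| = sqrt(E'^2 + E''^2)
= sqrt(8.8^2 + 3.1^2)
= sqrt(77.4400 + 9.6100)
= 9.33 MPa

9.33 MPa


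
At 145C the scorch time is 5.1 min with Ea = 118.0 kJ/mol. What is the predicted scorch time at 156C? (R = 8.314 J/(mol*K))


Convert temperatures: T1 = 145 + 273.15 = 418.15 K, T2 = 156 + 273.15 = 429.15 K
ts2_new = 5.1 * exp(118000 / 8.314 * (1/429.15 - 1/418.15))
1/T2 - 1/T1 = -6.1299e-05
ts2_new = 2.14 min

2.14 min


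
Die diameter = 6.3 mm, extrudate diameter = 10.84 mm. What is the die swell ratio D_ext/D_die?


Die swell ratio = D_extrudate / D_die
= 10.84 / 6.3
= 1.721

Die swell = 1.721


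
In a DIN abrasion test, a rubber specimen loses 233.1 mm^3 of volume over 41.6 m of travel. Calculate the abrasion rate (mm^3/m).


Rate = volume_loss / distance
= 233.1 / 41.6
= 5.603 mm^3/m

5.603 mm^3/m


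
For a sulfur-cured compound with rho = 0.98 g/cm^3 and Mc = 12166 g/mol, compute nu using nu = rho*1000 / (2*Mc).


nu = rho * 1000 / (2 * Mc)
nu = 0.98 * 1000 / (2 * 12166)
nu = 980.0 / 24332
nu = 0.0403 mol/L

0.0403 mol/L


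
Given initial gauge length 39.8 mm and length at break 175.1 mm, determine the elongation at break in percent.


Elongation = (Lf - L0) / L0 * 100
= (175.1 - 39.8) / 39.8 * 100
= 135.3 / 39.8 * 100
= 339.9%

339.9%


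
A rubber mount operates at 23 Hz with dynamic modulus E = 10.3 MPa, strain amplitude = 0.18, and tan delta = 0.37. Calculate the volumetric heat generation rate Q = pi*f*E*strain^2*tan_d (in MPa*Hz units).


Q = pi * f * E * strain^2 * tan_d
= pi * 23 * 10.3 * 0.18^2 * 0.37
= pi * 23 * 10.3 * 0.0324 * 0.37
= 8.9220

Q = 8.9220


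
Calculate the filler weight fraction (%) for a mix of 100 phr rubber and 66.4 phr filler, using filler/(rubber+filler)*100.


Filler % = filler / (rubber + filler) * 100
= 66.4 / (100 + 66.4) * 100
= 66.4 / 166.4 * 100
= 39.9%

39.9%


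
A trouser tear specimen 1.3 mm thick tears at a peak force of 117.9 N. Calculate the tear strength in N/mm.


Tear strength = force / thickness
= 117.9 / 1.3
= 90.69 N/mm

90.69 N/mm


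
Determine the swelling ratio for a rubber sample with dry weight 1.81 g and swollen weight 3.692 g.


Q = W_swollen / W_dry
Q = 3.692 / 1.81
Q = 2.04

Q = 2.04


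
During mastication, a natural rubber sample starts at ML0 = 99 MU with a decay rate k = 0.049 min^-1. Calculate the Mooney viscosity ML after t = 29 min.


ML = ML0 * exp(-k * t)
ML = 99 * exp(-0.049 * 29)
ML = 99 * 0.2415
ML = 23.91 MU

23.91 MU


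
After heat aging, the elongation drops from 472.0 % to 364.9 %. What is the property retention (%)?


Retention = aged / original * 100
= 364.9 / 472.0 * 100
= 77.3%

77.3%


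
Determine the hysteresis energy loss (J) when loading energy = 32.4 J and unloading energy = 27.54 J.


Hysteresis loss = loading - unloading
= 32.4 - 27.54
= 4.86 J

4.86 J


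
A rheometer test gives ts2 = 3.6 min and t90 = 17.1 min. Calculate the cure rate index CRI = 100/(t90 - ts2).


CRI = 100 / (t90 - ts2)
= 100 / (17.1 - 3.6)
= 100 / 13.5
= 7.41 min^-1

7.41 min^-1


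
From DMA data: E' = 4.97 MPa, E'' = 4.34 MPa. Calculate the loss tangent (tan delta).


tan delta = E'' / E'
= 4.34 / 4.97
= 0.8732

tan delta = 0.8732


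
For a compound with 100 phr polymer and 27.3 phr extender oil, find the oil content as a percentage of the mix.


Oil % = oil / (100 + oil) * 100
= 27.3 / (100 + 27.3) * 100
= 27.3 / 127.3 * 100
= 21.45%

21.45%


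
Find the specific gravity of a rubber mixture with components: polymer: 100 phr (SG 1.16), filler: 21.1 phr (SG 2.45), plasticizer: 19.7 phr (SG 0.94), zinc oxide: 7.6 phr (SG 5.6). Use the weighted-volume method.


Sum of weights = 148.4
Volume contributions:
  polymer: 100/1.16 = 86.2069
  filler: 21.1/2.45 = 8.6122
  plasticizer: 19.7/0.94 = 20.9574
  zinc oxide: 7.6/5.6 = 1.3571
Sum of volumes = 117.1337
SG = 148.4 / 117.1337 = 1.267

SG = 1.267


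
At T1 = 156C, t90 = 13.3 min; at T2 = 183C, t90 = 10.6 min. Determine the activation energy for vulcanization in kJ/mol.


T1 = 429.15 K, T2 = 456.15 K
1/T1 - 1/T2 = 1.3793e-04
ln(t1/t2) = ln(13.3/10.6) = 0.2269
Ea = 8.314 * 0.2269 / 1.3793e-04 = 13677.8159 J/mol
Ea = 13.68 kJ/mol

13.68 kJ/mol


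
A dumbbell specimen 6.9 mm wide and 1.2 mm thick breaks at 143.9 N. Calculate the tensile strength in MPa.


Area = width * thickness = 6.9 * 1.2 = 8.28 mm^2
TS = force / area = 143.9 / 8.28 = 17.38 MPa

17.38 MPa


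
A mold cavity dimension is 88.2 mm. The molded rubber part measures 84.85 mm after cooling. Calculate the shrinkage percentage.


Shrinkage = (mold - part) / mold * 100
= (88.2 - 84.85) / 88.2 * 100
= 3.35 / 88.2 * 100
= 3.8%

3.8%


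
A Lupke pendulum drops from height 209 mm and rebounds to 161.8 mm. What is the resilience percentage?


Resilience = h_rebound / h_drop * 100
= 161.8 / 209 * 100
= 77.4%

77.4%


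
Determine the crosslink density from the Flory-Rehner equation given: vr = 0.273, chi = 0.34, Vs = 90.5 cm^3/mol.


ln(1 - vr) = ln(1 - 0.273) = -0.3188
Numerator = -((-0.3188) + 0.273 + 0.34 * 0.273^2) = 0.0205
Denominator = 90.5 * (0.273^(1/3) - 0.273/2) = 46.3555
nu = 0.0205 / 46.3555 = 4.4200e-04 mol/cm^3

4.4200e-04 mol/cm^3


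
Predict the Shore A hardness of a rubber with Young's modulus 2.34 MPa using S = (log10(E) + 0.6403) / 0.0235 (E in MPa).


log10(E) = 0.0235*S - 0.6403  =>  S = (log10(E) + 0.6403) / 0.0235
log10(2.34) = 0.369216
S = (0.369216 + 0.6403) / 0.0235 = 1.009516 / 0.0235
S = 43.0

Shore A = 43.0


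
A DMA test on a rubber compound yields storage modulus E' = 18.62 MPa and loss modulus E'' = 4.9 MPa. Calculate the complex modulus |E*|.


|E*| = sqrt(E'^2 + E''^2)
= sqrt(18.62^2 + 4.9^2)
= sqrt(346.7044 + 24.0100)
= 19.254 MPa

19.254 MPa


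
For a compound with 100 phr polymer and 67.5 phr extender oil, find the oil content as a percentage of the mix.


Oil % = oil / (100 + oil) * 100
= 67.5 / (100 + 67.5) * 100
= 67.5 / 167.5 * 100
= 40.3%

40.3%


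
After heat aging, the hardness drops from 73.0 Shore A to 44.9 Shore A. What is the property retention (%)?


Retention = aged / original * 100
= 44.9 / 73.0 * 100
= 61.5%

61.5%


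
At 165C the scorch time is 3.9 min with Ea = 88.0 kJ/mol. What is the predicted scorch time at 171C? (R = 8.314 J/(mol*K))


Convert temperatures: T1 = 165 + 273.15 = 438.15 K, T2 = 171 + 273.15 = 444.15 K
ts2_new = 3.9 * exp(88000 / 8.314 * (1/444.15 - 1/438.15))
1/T2 - 1/T1 = -3.0832e-05
ts2_new = 2.81 min

2.81 min


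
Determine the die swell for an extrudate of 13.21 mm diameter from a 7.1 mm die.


Die swell ratio = D_extrudate / D_die
= 13.21 / 7.1
= 1.861

Die swell = 1.861


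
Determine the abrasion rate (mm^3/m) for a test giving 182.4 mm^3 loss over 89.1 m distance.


Rate = volume_loss / distance
= 182.4 / 89.1
= 2.047 mm^3/m

2.047 mm^3/m


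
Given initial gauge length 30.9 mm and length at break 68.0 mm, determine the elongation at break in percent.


Elongation = (Lf - L0) / L0 * 100
= (68.0 - 30.9) / 30.9 * 100
= 37.1 / 30.9 * 100
= 120.1%

120.1%


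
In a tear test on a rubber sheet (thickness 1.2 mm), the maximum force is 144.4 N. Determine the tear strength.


Tear strength = force / thickness
= 144.4 / 1.2
= 120.33 N/mm

120.33 N/mm


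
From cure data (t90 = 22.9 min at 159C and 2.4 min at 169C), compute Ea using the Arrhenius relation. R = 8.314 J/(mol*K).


T1 = 432.15 K, T2 = 442.15 K
1/T1 - 1/T2 = 5.2335e-05
ln(t1/t2) = ln(22.9/2.4) = 2.2557
Ea = 8.314 * 2.2557 / 5.2335e-05 = 358335.1231 J/mol
Ea = 358.34 kJ/mol

358.34 kJ/mol


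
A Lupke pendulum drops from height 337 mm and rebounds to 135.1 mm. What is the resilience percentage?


Resilience = h_rebound / h_drop * 100
= 135.1 / 337 * 100
= 40.1%

40.1%


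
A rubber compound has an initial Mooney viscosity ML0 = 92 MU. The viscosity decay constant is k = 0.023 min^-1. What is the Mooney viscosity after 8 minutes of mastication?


ML = ML0 * exp(-k * t)
ML = 92 * exp(-0.023 * 8)
ML = 92 * 0.8319
ML = 76.54 MU

76.54 MU


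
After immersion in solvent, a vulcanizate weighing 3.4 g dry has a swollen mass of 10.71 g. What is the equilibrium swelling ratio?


Q = W_swollen / W_dry
Q = 10.71 / 3.4
Q = 3.15

Q = 3.15


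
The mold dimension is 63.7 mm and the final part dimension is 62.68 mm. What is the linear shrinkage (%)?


Shrinkage = (mold - part) / mold * 100
= (63.7 - 62.68) / 63.7 * 100
= 1.02 / 63.7 * 100
= 1.6%

1.6%


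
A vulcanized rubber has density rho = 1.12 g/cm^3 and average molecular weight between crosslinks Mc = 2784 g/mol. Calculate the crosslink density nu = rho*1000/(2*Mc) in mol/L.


nu = rho * 1000 / (2 * Mc)
nu = 1.12 * 1000 / (2 * 2784)
nu = 1120.0 / 5568
nu = 0.2011 mol/L

0.2011 mol/L


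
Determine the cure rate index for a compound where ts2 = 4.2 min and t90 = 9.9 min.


CRI = 100 / (t90 - ts2)
= 100 / (9.9 - 4.2)
= 100 / 5.7
= 17.54 min^-1

17.54 min^-1


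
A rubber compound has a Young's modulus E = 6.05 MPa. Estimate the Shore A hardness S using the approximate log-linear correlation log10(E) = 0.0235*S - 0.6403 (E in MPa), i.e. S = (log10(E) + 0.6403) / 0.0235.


log10(E) = 0.0235*S - 0.6403  =>  S = (log10(E) + 0.6403) / 0.0235
log10(6.05) = 0.781755
S = (0.781755 + 0.6403) / 0.0235 = 1.422055 / 0.0235
S = 60.5

Shore A = 60.5


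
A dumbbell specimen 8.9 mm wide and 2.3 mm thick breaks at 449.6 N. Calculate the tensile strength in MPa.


Area = width * thickness = 8.9 * 2.3 = 20.47 mm^2
TS = force / area = 449.6 / 20.47 = 21.96 MPa

21.96 MPa


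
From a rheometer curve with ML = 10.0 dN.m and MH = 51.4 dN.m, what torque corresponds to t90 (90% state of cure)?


M90 = ML + 0.9 * (MH - ML)
M90 = 10.0 + 0.9 * (51.4 - 10.0)
M90 = 10.0 + 0.9 * 41.4
M90 = 47.26 dN.m

47.26 dN.m


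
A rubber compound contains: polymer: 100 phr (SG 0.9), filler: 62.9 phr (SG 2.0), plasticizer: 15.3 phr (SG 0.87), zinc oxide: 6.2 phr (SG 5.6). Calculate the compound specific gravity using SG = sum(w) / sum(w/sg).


Sum of weights = 184.4
Volume contributions:
  polymer: 100/0.9 = 111.1111
  filler: 62.9/2.0 = 31.4500
  plasticizer: 15.3/0.87 = 17.5862
  zinc oxide: 6.2/5.6 = 1.1071
Sum of volumes = 161.2545
SG = 184.4 / 161.2545 = 1.144

SG = 1.144


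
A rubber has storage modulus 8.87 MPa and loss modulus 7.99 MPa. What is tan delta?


tan delta = E'' / E'
= 7.99 / 8.87
= 0.9008

tan delta = 0.9008


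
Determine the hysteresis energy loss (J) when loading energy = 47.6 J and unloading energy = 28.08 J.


Hysteresis loss = loading - unloading
= 47.6 - 28.08
= 19.52 J

19.52 J


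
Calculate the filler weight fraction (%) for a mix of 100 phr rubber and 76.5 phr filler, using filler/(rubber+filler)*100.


Filler % = filler / (rubber + filler) * 100
= 76.5 / (100 + 76.5) * 100
= 76.5 / 176.5 * 100
= 43.34%

43.34%


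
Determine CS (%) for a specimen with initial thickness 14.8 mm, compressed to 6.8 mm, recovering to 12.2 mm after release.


CS = (t0 - recovered) / (t0 - ts) * 100
= (14.8 - 12.2) / (14.8 - 6.8) * 100
= 2.6 / 8.0 * 100
= 32.5%

32.5%


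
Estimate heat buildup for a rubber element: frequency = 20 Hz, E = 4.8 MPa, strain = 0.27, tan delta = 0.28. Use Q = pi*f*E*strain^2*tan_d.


Q = pi * f * E * strain^2 * tan_d
= pi * 20 * 4.8 * 0.27^2 * 0.28
= pi * 20 * 4.8 * 0.0729 * 0.28
= 6.1561

Q = 6.1561


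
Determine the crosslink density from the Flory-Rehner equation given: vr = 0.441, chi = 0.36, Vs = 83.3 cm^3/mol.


ln(1 - vr) = ln(1 - 0.441) = -0.5816
Numerator = -((-0.5816) + 0.441 + 0.36 * 0.441^2) = 0.0706
Denominator = 83.3 * (0.441^(1/3) - 0.441/2) = 45.0375
nu = 0.0706 / 45.0375 = 0.0016 mol/cm^3

0.0016 mol/cm^3


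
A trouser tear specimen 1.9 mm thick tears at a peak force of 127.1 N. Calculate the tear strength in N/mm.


Tear strength = force / thickness
= 127.1 / 1.9
= 66.89 N/mm

66.89 N/mm


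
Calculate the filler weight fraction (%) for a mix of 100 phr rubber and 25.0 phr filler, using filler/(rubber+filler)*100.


Filler % = filler / (rubber + filler) * 100
= 25.0 / (100 + 25.0) * 100
= 25.0 / 125.0 * 100
= 20.0%

20.0%


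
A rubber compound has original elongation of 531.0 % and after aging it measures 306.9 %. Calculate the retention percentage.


Retention = aged / original * 100
= 306.9 / 531.0 * 100
= 57.8%

57.8%


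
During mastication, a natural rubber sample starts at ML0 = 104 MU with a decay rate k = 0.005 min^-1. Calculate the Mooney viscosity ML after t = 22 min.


ML = ML0 * exp(-k * t)
ML = 104 * exp(-0.005 * 22)
ML = 104 * 0.8958
ML = 93.17 MU

93.17 MU


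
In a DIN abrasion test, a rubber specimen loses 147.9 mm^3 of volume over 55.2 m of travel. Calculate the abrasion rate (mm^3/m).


Rate = volume_loss / distance
= 147.9 / 55.2
= 2.679 mm^3/m

2.679 mm^3/m


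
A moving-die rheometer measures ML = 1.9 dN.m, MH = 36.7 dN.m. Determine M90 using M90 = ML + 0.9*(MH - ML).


M90 = ML + 0.9 * (MH - ML)
M90 = 1.9 + 0.9 * (36.7 - 1.9)
M90 = 1.9 + 0.9 * 34.8
M90 = 33.22 dN.m

33.22 dN.m


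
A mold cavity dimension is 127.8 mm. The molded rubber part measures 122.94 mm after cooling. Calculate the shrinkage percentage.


Shrinkage = (mold - part) / mold * 100
= (127.8 - 122.94) / 127.8 * 100
= 4.86 / 127.8 * 100
= 3.8%

3.8%


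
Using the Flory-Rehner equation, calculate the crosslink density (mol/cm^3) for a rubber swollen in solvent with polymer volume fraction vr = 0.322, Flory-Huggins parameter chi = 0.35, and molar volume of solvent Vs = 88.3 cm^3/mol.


ln(1 - vr) = ln(1 - 0.322) = -0.3886
Numerator = -((-0.3886) + 0.322 + 0.35 * 0.322^2) = 0.0303
Denominator = 88.3 * (0.322^(1/3) - 0.322/2) = 46.3056
nu = 0.0303 / 46.3056 = 6.5475e-04 mol/cm^3

6.5475e-04 mol/cm^3


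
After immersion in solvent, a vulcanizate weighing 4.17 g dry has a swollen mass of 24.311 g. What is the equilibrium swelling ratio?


Q = W_swollen / W_dry
Q = 24.311 / 4.17
Q = 5.83

Q = 5.83


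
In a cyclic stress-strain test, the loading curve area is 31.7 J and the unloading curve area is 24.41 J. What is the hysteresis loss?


Hysteresis loss = loading - unloading
= 31.7 - 24.41
= 7.29 J

7.29 J


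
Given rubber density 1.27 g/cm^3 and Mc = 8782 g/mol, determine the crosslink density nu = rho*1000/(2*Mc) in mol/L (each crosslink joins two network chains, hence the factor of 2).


nu = rho * 1000 / (2 * Mc)
nu = 1.27 * 1000 / (2 * 8782)
nu = 1270.0 / 17564
nu = 0.0723 mol/L

0.0723 mol/L


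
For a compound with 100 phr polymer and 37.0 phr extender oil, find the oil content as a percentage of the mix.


Oil % = oil / (100 + oil) * 100
= 37.0 / (100 + 37.0) * 100
= 37.0 / 137.0 * 100
= 27.01%

27.01%


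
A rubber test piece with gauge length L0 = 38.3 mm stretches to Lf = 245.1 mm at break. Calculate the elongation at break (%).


Elongation = (Lf - L0) / L0 * 100
= (245.1 - 38.3) / 38.3 * 100
= 206.8 / 38.3 * 100
= 539.9%

539.9%


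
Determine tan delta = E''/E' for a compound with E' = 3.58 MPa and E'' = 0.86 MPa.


tan delta = E'' / E'
= 0.86 / 3.58
= 0.2402

tan delta = 0.2402


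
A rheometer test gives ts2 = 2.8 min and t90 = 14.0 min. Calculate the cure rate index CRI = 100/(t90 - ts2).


CRI = 100 / (t90 - ts2)
= 100 / (14.0 - 2.8)
= 100 / 11.2
= 8.93 min^-1

8.93 min^-1


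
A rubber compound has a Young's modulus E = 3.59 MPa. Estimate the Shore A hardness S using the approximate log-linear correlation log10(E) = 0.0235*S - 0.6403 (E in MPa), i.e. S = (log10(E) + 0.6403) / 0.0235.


log10(E) = 0.0235*S - 0.6403  =>  S = (log10(E) + 0.6403) / 0.0235
log10(3.59) = 0.555094
S = (0.555094 + 0.6403) / 0.0235 = 1.195394 / 0.0235
S = 50.9

Shore A = 50.9


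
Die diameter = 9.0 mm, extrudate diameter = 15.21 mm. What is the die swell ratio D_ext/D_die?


Die swell ratio = D_extrudate / D_die
= 15.21 / 9.0
= 1.69

Die swell = 1.69


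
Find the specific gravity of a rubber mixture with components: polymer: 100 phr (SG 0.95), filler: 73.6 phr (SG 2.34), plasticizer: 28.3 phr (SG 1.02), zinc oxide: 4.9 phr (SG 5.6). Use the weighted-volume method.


Sum of weights = 206.8
Volume contributions:
  polymer: 100/0.95 = 105.2632
  filler: 73.6/2.34 = 31.4530
  plasticizer: 28.3/1.02 = 27.7451
  zinc oxide: 4.9/5.6 = 0.8750
Sum of volumes = 165.3362
SG = 206.8 / 165.3362 = 1.251

SG = 1.251


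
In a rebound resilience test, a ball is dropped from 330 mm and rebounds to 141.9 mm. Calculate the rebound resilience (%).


Resilience = h_rebound / h_drop * 100
= 141.9 / 330 * 100
= 43.0%

43.0%


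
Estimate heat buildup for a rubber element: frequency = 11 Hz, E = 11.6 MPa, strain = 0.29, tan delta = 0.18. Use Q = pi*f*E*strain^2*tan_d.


Q = pi * f * E * strain^2 * tan_d
= pi * 11 * 11.6 * 0.29^2 * 0.18
= pi * 11 * 11.6 * 0.0841 * 0.18
= 6.0683

Q = 6.0683


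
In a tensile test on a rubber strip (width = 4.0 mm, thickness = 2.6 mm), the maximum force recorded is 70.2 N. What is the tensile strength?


Area = width * thickness = 4.0 * 2.6 = 10.4 mm^2
TS = force / area = 70.2 / 10.4 = 6.75 MPa

6.75 MPa


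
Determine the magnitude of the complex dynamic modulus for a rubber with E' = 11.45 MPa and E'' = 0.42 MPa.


|E*| = sqrt(E'^2 + E''^2)
= sqrt(11.45^2 + 0.42^2)
= sqrt(131.1025 + 0.1764)
= 11.458 MPa

11.458 MPa


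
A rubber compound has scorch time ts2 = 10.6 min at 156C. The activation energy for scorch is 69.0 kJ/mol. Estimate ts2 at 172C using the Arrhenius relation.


Convert temperatures: T1 = 156 + 273.15 = 429.15 K, T2 = 172 + 273.15 = 445.15 K
ts2_new = 10.6 * exp(69000 / 8.314 * (1/445.15 - 1/429.15))
1/T2 - 1/T1 = -8.3754e-05
ts2_new = 5.29 min

5.29 min


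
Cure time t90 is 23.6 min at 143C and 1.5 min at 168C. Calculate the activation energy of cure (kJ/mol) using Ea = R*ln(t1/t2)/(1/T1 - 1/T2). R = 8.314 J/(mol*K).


T1 = 416.15 K, T2 = 441.15 K
1/T1 - 1/T2 = 1.3618e-04
ln(t1/t2) = ln(23.6/1.5) = 2.7558
Ea = 8.314 * 2.7558 / 1.3618e-04 = 168248.4185 J/mol
Ea = 168.25 kJ/mol

168.25 kJ/mol


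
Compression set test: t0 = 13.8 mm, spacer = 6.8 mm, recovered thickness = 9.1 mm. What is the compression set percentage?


CS = (t0 - recovered) / (t0 - ts) * 100
= (13.8 - 9.1) / (13.8 - 6.8) * 100
= 4.7 / 7.0 * 100
= 67.1%

67.1%


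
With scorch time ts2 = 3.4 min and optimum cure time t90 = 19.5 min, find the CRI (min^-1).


CRI = 100 / (t90 - ts2)
= 100 / (19.5 - 3.4)
= 100 / 16.1
= 6.21 min^-1

6.21 min^-1


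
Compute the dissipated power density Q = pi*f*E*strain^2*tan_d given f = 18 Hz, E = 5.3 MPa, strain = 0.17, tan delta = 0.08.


Q = pi * f * E * strain^2 * tan_d
= pi * 18 * 5.3 * 0.17^2 * 0.08
= pi * 18 * 5.3 * 0.0289 * 0.08
= 0.6929

Q = 0.6929


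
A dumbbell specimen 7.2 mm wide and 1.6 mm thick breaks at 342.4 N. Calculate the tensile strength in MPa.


Area = width * thickness = 7.2 * 1.6 = 11.52 mm^2
TS = force / area = 342.4 / 11.52 = 29.72 MPa

29.72 MPa


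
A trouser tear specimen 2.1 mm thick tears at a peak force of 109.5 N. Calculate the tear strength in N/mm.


Tear strength = force / thickness
= 109.5 / 2.1
= 52.14 N/mm

52.14 N/mm
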